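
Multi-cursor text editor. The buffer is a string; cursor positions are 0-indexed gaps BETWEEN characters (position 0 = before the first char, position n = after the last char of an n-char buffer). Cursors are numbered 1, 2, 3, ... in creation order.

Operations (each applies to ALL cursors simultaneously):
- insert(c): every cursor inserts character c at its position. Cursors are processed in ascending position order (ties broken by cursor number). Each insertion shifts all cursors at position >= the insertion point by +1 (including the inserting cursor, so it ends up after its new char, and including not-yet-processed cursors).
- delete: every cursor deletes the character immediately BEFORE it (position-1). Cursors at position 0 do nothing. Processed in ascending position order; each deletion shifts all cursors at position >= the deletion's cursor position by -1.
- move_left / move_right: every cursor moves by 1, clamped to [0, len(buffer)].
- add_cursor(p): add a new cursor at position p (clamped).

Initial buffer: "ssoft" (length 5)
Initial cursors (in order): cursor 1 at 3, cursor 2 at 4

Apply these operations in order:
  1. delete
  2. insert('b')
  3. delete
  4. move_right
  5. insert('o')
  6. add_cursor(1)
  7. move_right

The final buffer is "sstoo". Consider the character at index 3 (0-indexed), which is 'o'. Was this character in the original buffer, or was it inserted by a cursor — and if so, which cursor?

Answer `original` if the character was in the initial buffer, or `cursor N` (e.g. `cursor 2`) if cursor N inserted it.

After op 1 (delete): buffer="sst" (len 3), cursors c1@2 c2@2, authorship ...
After op 2 (insert('b')): buffer="ssbbt" (len 5), cursors c1@4 c2@4, authorship ..12.
After op 3 (delete): buffer="sst" (len 3), cursors c1@2 c2@2, authorship ...
After op 4 (move_right): buffer="sst" (len 3), cursors c1@3 c2@3, authorship ...
After op 5 (insert('o')): buffer="sstoo" (len 5), cursors c1@5 c2@5, authorship ...12
After op 6 (add_cursor(1)): buffer="sstoo" (len 5), cursors c3@1 c1@5 c2@5, authorship ...12
After op 7 (move_right): buffer="sstoo" (len 5), cursors c3@2 c1@5 c2@5, authorship ...12
Authorship (.=original, N=cursor N): . . . 1 2
Index 3: author = 1

Answer: cursor 1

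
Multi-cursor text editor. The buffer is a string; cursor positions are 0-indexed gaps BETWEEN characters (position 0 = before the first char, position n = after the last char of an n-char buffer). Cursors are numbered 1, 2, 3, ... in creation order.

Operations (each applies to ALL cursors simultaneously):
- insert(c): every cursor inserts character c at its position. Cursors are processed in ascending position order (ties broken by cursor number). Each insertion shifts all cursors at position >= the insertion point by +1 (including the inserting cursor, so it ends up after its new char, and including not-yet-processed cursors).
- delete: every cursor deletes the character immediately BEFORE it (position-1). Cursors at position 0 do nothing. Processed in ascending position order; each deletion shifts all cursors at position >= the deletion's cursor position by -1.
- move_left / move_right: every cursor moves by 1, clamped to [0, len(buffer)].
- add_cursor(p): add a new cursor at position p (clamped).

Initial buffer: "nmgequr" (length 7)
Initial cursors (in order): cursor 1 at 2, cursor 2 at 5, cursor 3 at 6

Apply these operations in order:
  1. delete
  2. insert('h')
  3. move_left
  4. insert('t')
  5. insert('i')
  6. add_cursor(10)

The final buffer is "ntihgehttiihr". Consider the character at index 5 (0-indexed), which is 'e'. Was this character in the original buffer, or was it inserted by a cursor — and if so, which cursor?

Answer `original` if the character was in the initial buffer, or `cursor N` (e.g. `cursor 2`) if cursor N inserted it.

After op 1 (delete): buffer="nger" (len 4), cursors c1@1 c2@3 c3@3, authorship ....
After op 2 (insert('h')): buffer="nhgehhr" (len 7), cursors c1@2 c2@6 c3@6, authorship .1..23.
After op 3 (move_left): buffer="nhgehhr" (len 7), cursors c1@1 c2@5 c3@5, authorship .1..23.
After op 4 (insert('t')): buffer="nthgehtthr" (len 10), cursors c1@2 c2@8 c3@8, authorship .11..2233.
After op 5 (insert('i')): buffer="ntihgehttiihr" (len 13), cursors c1@3 c2@11 c3@11, authorship .111..223233.
After op 6 (add_cursor(10)): buffer="ntihgehttiihr" (len 13), cursors c1@3 c4@10 c2@11 c3@11, authorship .111..223233.
Authorship (.=original, N=cursor N): . 1 1 1 . . 2 2 3 2 3 3 .
Index 5: author = original

Answer: original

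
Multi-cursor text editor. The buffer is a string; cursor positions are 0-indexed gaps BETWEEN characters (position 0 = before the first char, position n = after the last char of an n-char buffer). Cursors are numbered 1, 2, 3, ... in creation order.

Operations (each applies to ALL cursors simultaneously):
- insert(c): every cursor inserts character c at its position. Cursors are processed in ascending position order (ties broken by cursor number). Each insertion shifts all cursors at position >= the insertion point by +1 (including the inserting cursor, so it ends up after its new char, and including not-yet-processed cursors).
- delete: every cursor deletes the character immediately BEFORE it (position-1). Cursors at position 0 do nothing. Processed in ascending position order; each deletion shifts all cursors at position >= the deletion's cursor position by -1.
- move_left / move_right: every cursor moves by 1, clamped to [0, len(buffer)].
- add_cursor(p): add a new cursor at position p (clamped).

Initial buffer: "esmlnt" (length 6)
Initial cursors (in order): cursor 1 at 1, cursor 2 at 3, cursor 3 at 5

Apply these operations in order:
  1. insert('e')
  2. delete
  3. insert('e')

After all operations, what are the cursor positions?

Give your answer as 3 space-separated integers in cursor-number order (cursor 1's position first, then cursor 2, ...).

Answer: 2 5 8

Derivation:
After op 1 (insert('e')): buffer="eesmelnet" (len 9), cursors c1@2 c2@5 c3@8, authorship .1..2..3.
After op 2 (delete): buffer="esmlnt" (len 6), cursors c1@1 c2@3 c3@5, authorship ......
After op 3 (insert('e')): buffer="eesmelnet" (len 9), cursors c1@2 c2@5 c3@8, authorship .1..2..3.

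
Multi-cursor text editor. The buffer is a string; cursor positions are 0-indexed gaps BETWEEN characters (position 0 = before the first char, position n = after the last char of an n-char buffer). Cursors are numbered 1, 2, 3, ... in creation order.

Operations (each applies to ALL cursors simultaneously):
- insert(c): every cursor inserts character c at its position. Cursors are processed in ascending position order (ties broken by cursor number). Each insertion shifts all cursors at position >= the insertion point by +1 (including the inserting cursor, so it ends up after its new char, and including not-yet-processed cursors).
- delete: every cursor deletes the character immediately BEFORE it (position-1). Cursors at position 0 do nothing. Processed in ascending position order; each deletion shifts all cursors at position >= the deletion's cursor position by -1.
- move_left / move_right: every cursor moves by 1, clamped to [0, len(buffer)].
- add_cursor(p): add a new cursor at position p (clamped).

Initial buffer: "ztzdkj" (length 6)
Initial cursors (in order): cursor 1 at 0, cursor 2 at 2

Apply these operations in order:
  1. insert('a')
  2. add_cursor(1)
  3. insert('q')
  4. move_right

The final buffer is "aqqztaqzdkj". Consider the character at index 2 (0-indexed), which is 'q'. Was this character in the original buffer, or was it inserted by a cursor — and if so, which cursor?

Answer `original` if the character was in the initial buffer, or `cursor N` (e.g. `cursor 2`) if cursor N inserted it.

Answer: cursor 3

Derivation:
After op 1 (insert('a')): buffer="aztazdkj" (len 8), cursors c1@1 c2@4, authorship 1..2....
After op 2 (add_cursor(1)): buffer="aztazdkj" (len 8), cursors c1@1 c3@1 c2@4, authorship 1..2....
After op 3 (insert('q')): buffer="aqqztaqzdkj" (len 11), cursors c1@3 c3@3 c2@7, authorship 113..22....
After op 4 (move_right): buffer="aqqztaqzdkj" (len 11), cursors c1@4 c3@4 c2@8, authorship 113..22....
Authorship (.=original, N=cursor N): 1 1 3 . . 2 2 . . . .
Index 2: author = 3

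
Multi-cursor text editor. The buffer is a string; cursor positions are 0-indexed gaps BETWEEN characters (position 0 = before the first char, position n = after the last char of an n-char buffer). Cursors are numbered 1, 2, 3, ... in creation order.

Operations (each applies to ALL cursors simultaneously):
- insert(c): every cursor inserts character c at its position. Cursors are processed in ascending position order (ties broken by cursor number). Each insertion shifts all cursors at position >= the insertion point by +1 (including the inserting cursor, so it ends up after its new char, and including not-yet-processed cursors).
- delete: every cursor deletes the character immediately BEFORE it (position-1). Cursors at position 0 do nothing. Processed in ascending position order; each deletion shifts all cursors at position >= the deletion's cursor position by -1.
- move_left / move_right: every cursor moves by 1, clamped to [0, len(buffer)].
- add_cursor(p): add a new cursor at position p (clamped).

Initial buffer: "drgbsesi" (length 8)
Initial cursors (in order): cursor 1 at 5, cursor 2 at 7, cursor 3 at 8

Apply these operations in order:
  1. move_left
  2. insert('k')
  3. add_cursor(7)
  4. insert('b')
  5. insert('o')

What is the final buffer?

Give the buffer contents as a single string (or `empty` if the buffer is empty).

After op 1 (move_left): buffer="drgbsesi" (len 8), cursors c1@4 c2@6 c3@7, authorship ........
After op 2 (insert('k')): buffer="drgbksekski" (len 11), cursors c1@5 c2@8 c3@10, authorship ....1..2.3.
After op 3 (add_cursor(7)): buffer="drgbksekski" (len 11), cursors c1@5 c4@7 c2@8 c3@10, authorship ....1..2.3.
After op 4 (insert('b')): buffer="drgbkbsebkbskbi" (len 15), cursors c1@6 c4@9 c2@11 c3@14, authorship ....11..422.33.
After op 5 (insert('o')): buffer="drgbkbosebokboskboi" (len 19), cursors c1@7 c4@11 c2@14 c3@18, authorship ....111..44222.333.

Answer: drgbkbosebokboskboi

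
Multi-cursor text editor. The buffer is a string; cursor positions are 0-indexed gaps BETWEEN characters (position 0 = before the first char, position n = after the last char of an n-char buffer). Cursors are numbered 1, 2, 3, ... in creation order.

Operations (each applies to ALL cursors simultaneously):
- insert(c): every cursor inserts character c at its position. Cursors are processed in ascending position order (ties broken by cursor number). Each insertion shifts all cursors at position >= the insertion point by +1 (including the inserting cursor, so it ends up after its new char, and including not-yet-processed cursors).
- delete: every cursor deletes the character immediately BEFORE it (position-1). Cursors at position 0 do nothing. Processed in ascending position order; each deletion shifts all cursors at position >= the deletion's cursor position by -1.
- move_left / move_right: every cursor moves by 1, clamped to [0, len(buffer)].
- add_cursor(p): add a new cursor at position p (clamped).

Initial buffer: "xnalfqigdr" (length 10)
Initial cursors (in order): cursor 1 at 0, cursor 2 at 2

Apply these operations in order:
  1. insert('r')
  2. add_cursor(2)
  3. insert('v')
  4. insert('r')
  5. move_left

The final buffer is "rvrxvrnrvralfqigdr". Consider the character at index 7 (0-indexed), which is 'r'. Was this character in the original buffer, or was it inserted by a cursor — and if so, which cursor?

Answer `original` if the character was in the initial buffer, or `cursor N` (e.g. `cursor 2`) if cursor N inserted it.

Answer: cursor 2

Derivation:
After op 1 (insert('r')): buffer="rxnralfqigdr" (len 12), cursors c1@1 c2@4, authorship 1..2........
After op 2 (add_cursor(2)): buffer="rxnralfqigdr" (len 12), cursors c1@1 c3@2 c2@4, authorship 1..2........
After op 3 (insert('v')): buffer="rvxvnrvalfqigdr" (len 15), cursors c1@2 c3@4 c2@7, authorship 11.3.22........
After op 4 (insert('r')): buffer="rvrxvrnrvralfqigdr" (len 18), cursors c1@3 c3@6 c2@10, authorship 111.33.222........
After op 5 (move_left): buffer="rvrxvrnrvralfqigdr" (len 18), cursors c1@2 c3@5 c2@9, authorship 111.33.222........
Authorship (.=original, N=cursor N): 1 1 1 . 3 3 . 2 2 2 . . . . . . . .
Index 7: author = 2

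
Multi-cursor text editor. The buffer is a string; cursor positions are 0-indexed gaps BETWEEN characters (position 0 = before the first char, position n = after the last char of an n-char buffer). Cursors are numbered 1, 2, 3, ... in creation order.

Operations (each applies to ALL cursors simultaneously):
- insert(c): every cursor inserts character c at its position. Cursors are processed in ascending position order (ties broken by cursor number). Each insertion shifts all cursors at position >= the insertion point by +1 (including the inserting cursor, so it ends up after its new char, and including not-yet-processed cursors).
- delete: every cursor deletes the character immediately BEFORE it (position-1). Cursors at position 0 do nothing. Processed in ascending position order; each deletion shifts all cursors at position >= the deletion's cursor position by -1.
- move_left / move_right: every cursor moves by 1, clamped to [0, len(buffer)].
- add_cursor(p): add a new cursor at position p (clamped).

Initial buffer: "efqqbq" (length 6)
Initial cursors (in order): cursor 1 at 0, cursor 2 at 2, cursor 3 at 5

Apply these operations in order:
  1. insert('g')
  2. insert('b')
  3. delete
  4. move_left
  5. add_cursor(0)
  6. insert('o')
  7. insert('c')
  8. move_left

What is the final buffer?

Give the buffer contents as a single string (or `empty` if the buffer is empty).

Answer: ooccgefocgqqbocgq

Derivation:
After op 1 (insert('g')): buffer="gefgqqbgq" (len 9), cursors c1@1 c2@4 c3@8, authorship 1..2...3.
After op 2 (insert('b')): buffer="gbefgbqqbgbq" (len 12), cursors c1@2 c2@6 c3@11, authorship 11..22...33.
After op 3 (delete): buffer="gefgqqbgq" (len 9), cursors c1@1 c2@4 c3@8, authorship 1..2...3.
After op 4 (move_left): buffer="gefgqqbgq" (len 9), cursors c1@0 c2@3 c3@7, authorship 1..2...3.
After op 5 (add_cursor(0)): buffer="gefgqqbgq" (len 9), cursors c1@0 c4@0 c2@3 c3@7, authorship 1..2...3.
After op 6 (insert('o')): buffer="oogefogqqbogq" (len 13), cursors c1@2 c4@2 c2@6 c3@11, authorship 141..22...33.
After op 7 (insert('c')): buffer="ooccgefocgqqbocgq" (len 17), cursors c1@4 c4@4 c2@9 c3@15, authorship 14141..222...333.
After op 8 (move_left): buffer="ooccgefocgqqbocgq" (len 17), cursors c1@3 c4@3 c2@8 c3@14, authorship 14141..222...333.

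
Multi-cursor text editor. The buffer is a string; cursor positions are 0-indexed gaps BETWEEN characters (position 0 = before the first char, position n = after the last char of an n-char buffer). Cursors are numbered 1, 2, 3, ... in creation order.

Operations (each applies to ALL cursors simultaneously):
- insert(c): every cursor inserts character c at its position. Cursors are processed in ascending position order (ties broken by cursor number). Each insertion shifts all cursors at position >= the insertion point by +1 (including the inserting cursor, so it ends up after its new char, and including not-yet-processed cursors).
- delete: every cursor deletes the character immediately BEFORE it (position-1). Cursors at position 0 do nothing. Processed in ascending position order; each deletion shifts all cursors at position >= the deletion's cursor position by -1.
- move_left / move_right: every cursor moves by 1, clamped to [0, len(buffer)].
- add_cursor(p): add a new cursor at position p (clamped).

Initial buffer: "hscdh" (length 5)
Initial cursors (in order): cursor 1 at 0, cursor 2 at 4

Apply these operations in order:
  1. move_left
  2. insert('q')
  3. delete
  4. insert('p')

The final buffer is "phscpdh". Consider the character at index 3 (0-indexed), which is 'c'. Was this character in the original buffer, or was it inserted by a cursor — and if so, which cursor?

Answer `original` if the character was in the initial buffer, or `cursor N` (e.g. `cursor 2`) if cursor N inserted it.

After op 1 (move_left): buffer="hscdh" (len 5), cursors c1@0 c2@3, authorship .....
After op 2 (insert('q')): buffer="qhscqdh" (len 7), cursors c1@1 c2@5, authorship 1...2..
After op 3 (delete): buffer="hscdh" (len 5), cursors c1@0 c2@3, authorship .....
After op 4 (insert('p')): buffer="phscpdh" (len 7), cursors c1@1 c2@5, authorship 1...2..
Authorship (.=original, N=cursor N): 1 . . . 2 . .
Index 3: author = original

Answer: original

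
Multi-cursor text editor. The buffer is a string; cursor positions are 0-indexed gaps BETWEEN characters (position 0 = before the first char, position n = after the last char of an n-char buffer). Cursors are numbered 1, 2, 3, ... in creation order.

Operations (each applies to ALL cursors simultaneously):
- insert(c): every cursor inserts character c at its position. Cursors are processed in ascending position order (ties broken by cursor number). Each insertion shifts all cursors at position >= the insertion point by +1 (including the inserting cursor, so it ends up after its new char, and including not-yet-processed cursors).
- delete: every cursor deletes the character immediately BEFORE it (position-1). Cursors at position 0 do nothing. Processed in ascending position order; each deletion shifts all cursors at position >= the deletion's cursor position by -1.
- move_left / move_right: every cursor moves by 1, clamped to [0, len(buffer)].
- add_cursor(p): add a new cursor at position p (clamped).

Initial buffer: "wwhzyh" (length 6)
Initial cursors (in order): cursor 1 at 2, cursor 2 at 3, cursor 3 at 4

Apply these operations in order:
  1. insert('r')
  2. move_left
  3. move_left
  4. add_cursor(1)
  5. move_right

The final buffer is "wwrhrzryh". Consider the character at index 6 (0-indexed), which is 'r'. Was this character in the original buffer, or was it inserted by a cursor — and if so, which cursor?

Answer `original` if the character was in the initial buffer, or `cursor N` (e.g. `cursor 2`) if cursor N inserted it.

After op 1 (insert('r')): buffer="wwrhrzryh" (len 9), cursors c1@3 c2@5 c3@7, authorship ..1.2.3..
After op 2 (move_left): buffer="wwrhrzryh" (len 9), cursors c1@2 c2@4 c3@6, authorship ..1.2.3..
After op 3 (move_left): buffer="wwrhrzryh" (len 9), cursors c1@1 c2@3 c3@5, authorship ..1.2.3..
After op 4 (add_cursor(1)): buffer="wwrhrzryh" (len 9), cursors c1@1 c4@1 c2@3 c3@5, authorship ..1.2.3..
After op 5 (move_right): buffer="wwrhrzryh" (len 9), cursors c1@2 c4@2 c2@4 c3@6, authorship ..1.2.3..
Authorship (.=original, N=cursor N): . . 1 . 2 . 3 . .
Index 6: author = 3

Answer: cursor 3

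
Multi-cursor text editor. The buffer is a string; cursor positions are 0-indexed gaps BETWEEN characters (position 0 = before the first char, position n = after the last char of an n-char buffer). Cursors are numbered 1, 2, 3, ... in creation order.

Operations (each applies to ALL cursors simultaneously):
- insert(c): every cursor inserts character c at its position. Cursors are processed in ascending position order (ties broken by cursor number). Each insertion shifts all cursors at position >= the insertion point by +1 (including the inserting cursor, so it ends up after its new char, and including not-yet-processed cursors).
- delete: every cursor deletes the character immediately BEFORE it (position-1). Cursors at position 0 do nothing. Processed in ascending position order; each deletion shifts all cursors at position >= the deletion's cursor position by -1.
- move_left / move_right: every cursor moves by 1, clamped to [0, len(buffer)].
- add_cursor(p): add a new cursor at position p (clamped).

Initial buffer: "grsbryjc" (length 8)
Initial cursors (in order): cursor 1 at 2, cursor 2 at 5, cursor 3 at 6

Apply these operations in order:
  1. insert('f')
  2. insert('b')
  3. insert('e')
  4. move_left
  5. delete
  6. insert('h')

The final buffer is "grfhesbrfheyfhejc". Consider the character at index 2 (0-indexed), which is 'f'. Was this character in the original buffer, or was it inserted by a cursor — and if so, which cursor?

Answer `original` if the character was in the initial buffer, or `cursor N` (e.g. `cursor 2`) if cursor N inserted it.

After op 1 (insert('f')): buffer="grfsbrfyfjc" (len 11), cursors c1@3 c2@7 c3@9, authorship ..1...2.3..
After op 2 (insert('b')): buffer="grfbsbrfbyfbjc" (len 14), cursors c1@4 c2@9 c3@12, authorship ..11...22.33..
After op 3 (insert('e')): buffer="grfbesbrfbeyfbejc" (len 17), cursors c1@5 c2@11 c3@15, authorship ..111...222.333..
After op 4 (move_left): buffer="grfbesbrfbeyfbejc" (len 17), cursors c1@4 c2@10 c3@14, authorship ..111...222.333..
After op 5 (delete): buffer="grfesbrfeyfejc" (len 14), cursors c1@3 c2@8 c3@11, authorship ..11...22.33..
After op 6 (insert('h')): buffer="grfhesbrfheyfhejc" (len 17), cursors c1@4 c2@10 c3@14, authorship ..111...222.333..
Authorship (.=original, N=cursor N): . . 1 1 1 . . . 2 2 2 . 3 3 3 . .
Index 2: author = 1

Answer: cursor 1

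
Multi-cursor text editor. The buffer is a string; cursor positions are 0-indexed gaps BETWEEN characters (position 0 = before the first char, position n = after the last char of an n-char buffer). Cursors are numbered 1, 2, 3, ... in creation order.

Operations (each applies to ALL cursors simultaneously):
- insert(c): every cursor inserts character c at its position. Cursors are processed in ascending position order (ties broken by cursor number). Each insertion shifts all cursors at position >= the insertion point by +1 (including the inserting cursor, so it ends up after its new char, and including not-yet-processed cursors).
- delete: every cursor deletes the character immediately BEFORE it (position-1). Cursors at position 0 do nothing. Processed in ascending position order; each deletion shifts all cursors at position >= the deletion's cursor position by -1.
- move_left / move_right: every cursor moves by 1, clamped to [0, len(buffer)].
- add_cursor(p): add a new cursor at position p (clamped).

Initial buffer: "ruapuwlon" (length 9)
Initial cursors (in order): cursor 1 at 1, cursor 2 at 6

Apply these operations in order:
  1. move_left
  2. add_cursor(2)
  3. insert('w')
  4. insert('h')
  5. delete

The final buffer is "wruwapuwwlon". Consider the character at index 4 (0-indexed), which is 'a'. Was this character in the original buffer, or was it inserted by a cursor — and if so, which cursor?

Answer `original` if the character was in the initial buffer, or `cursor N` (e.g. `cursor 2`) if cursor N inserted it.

Answer: original

Derivation:
After op 1 (move_left): buffer="ruapuwlon" (len 9), cursors c1@0 c2@5, authorship .........
After op 2 (add_cursor(2)): buffer="ruapuwlon" (len 9), cursors c1@0 c3@2 c2@5, authorship .........
After op 3 (insert('w')): buffer="wruwapuwwlon" (len 12), cursors c1@1 c3@4 c2@8, authorship 1..3...2....
After op 4 (insert('h')): buffer="whruwhapuwhwlon" (len 15), cursors c1@2 c3@6 c2@11, authorship 11..33...22....
After op 5 (delete): buffer="wruwapuwwlon" (len 12), cursors c1@1 c3@4 c2@8, authorship 1..3...2....
Authorship (.=original, N=cursor N): 1 . . 3 . . . 2 . . . .
Index 4: author = original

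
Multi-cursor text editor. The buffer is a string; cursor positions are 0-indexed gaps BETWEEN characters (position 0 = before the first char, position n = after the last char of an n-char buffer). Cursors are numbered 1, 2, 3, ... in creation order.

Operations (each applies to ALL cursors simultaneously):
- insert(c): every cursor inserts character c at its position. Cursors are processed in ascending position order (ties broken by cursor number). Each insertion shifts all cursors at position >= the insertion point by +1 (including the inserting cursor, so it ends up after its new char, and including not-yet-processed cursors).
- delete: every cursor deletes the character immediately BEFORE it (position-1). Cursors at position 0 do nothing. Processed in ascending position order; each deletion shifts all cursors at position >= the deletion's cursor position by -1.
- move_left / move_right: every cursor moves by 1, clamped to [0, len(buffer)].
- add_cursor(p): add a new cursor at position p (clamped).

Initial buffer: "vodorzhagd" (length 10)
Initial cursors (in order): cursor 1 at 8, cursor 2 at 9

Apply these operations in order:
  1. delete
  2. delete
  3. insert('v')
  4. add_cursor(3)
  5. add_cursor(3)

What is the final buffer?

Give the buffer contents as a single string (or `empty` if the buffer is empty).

After op 1 (delete): buffer="vodorzhd" (len 8), cursors c1@7 c2@7, authorship ........
After op 2 (delete): buffer="vodord" (len 6), cursors c1@5 c2@5, authorship ......
After op 3 (insert('v')): buffer="vodorvvd" (len 8), cursors c1@7 c2@7, authorship .....12.
After op 4 (add_cursor(3)): buffer="vodorvvd" (len 8), cursors c3@3 c1@7 c2@7, authorship .....12.
After op 5 (add_cursor(3)): buffer="vodorvvd" (len 8), cursors c3@3 c4@3 c1@7 c2@7, authorship .....12.

Answer: vodorvvd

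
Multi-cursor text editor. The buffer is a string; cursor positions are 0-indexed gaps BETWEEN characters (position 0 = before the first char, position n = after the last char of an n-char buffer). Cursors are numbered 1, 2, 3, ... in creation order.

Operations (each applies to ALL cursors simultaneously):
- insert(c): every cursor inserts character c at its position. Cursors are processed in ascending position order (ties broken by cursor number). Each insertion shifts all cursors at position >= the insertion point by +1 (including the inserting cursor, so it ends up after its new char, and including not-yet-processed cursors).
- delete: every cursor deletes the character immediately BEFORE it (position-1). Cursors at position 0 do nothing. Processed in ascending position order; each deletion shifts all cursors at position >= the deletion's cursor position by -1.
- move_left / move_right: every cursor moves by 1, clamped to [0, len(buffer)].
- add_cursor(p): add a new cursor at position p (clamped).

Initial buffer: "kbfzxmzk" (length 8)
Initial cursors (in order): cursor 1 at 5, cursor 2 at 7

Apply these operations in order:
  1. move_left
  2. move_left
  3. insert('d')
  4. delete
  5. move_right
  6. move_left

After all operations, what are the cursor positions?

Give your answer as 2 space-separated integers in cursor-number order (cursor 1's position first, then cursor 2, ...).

After op 1 (move_left): buffer="kbfzxmzk" (len 8), cursors c1@4 c2@6, authorship ........
After op 2 (move_left): buffer="kbfzxmzk" (len 8), cursors c1@3 c2@5, authorship ........
After op 3 (insert('d')): buffer="kbfdzxdmzk" (len 10), cursors c1@4 c2@7, authorship ...1..2...
After op 4 (delete): buffer="kbfzxmzk" (len 8), cursors c1@3 c2@5, authorship ........
After op 5 (move_right): buffer="kbfzxmzk" (len 8), cursors c1@4 c2@6, authorship ........
After op 6 (move_left): buffer="kbfzxmzk" (len 8), cursors c1@3 c2@5, authorship ........

Answer: 3 5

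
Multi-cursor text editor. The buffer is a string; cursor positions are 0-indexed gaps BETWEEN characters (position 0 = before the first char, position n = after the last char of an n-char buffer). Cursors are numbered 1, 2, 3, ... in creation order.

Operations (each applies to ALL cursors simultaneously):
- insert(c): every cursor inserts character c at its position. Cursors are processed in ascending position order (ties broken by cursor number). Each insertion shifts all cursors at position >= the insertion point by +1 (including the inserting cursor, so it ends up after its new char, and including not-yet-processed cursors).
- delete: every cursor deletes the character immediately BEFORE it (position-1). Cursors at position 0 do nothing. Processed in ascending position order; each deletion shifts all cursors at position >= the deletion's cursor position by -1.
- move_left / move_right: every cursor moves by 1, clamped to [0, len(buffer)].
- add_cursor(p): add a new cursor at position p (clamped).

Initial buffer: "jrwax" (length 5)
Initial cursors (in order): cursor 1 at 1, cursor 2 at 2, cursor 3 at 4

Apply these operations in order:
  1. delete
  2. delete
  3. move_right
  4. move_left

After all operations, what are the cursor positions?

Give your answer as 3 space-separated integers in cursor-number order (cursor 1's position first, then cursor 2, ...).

After op 1 (delete): buffer="wx" (len 2), cursors c1@0 c2@0 c3@1, authorship ..
After op 2 (delete): buffer="x" (len 1), cursors c1@0 c2@0 c3@0, authorship .
After op 3 (move_right): buffer="x" (len 1), cursors c1@1 c2@1 c3@1, authorship .
After op 4 (move_left): buffer="x" (len 1), cursors c1@0 c2@0 c3@0, authorship .

Answer: 0 0 0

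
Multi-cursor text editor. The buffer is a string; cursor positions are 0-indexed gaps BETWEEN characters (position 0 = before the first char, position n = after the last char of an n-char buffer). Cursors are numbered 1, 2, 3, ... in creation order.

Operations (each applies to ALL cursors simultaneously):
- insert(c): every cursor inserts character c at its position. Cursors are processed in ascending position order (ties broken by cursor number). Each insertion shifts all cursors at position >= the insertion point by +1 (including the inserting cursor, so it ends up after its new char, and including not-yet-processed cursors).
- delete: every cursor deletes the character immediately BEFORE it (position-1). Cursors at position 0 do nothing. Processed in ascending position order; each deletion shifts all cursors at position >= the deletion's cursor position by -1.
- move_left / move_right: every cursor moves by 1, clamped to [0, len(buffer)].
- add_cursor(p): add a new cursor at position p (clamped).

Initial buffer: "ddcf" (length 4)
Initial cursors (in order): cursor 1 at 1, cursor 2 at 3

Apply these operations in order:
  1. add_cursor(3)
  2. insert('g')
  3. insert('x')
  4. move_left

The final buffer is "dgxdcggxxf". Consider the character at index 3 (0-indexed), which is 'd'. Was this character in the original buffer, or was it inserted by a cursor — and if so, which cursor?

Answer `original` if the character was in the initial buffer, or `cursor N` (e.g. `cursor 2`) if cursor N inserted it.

After op 1 (add_cursor(3)): buffer="ddcf" (len 4), cursors c1@1 c2@3 c3@3, authorship ....
After op 2 (insert('g')): buffer="dgdcggf" (len 7), cursors c1@2 c2@6 c3@6, authorship .1..23.
After op 3 (insert('x')): buffer="dgxdcggxxf" (len 10), cursors c1@3 c2@9 c3@9, authorship .11..2323.
After op 4 (move_left): buffer="dgxdcggxxf" (len 10), cursors c1@2 c2@8 c3@8, authorship .11..2323.
Authorship (.=original, N=cursor N): . 1 1 . . 2 3 2 3 .
Index 3: author = original

Answer: original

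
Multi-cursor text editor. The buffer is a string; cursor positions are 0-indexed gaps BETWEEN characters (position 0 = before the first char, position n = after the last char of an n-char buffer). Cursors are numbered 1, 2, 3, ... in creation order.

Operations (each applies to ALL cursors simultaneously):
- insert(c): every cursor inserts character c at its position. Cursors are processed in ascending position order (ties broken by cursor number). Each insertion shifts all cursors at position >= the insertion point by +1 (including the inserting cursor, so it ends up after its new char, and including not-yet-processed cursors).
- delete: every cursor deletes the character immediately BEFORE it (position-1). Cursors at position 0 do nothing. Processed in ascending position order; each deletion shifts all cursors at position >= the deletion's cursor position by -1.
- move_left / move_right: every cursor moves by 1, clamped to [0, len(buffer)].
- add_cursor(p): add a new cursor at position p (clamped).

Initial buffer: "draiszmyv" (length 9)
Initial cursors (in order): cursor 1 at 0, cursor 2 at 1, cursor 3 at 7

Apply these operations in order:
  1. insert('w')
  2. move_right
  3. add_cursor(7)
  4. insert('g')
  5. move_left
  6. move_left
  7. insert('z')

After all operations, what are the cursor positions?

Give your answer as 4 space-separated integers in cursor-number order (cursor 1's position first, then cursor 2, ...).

Answer: 2 6 17 11

Derivation:
After op 1 (insert('w')): buffer="wdwraiszmwyv" (len 12), cursors c1@1 c2@3 c3@10, authorship 1.2......3..
After op 2 (move_right): buffer="wdwraiszmwyv" (len 12), cursors c1@2 c2@4 c3@11, authorship 1.2......3..
After op 3 (add_cursor(7)): buffer="wdwraiszmwyv" (len 12), cursors c1@2 c2@4 c4@7 c3@11, authorship 1.2......3..
After op 4 (insert('g')): buffer="wdgwrgaisgzmwygv" (len 16), cursors c1@3 c2@6 c4@10 c3@15, authorship 1.12.2...4..3.3.
After op 5 (move_left): buffer="wdgwrgaisgzmwygv" (len 16), cursors c1@2 c2@5 c4@9 c3@14, authorship 1.12.2...4..3.3.
After op 6 (move_left): buffer="wdgwrgaisgzmwygv" (len 16), cursors c1@1 c2@4 c4@8 c3@13, authorship 1.12.2...4..3.3.
After op 7 (insert('z')): buffer="wzdgwzrgaizsgzmwzygv" (len 20), cursors c1@2 c2@6 c4@11 c3@17, authorship 11.122.2..4.4..33.3.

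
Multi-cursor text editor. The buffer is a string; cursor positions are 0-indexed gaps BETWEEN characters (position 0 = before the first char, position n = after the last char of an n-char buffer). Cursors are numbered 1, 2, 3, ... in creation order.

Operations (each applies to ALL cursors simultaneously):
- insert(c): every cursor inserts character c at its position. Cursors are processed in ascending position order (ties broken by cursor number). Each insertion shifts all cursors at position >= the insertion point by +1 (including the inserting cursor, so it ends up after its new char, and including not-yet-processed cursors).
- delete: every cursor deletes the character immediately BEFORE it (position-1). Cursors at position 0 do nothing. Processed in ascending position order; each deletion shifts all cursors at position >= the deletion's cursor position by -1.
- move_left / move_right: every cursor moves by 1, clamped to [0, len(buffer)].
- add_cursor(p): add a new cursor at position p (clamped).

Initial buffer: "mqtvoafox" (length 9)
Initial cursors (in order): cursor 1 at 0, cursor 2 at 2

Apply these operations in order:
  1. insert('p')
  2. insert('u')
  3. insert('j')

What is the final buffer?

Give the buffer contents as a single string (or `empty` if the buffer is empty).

Answer: pujmqpujtvoafox

Derivation:
After op 1 (insert('p')): buffer="pmqptvoafox" (len 11), cursors c1@1 c2@4, authorship 1..2.......
After op 2 (insert('u')): buffer="pumqputvoafox" (len 13), cursors c1@2 c2@6, authorship 11..22.......
After op 3 (insert('j')): buffer="pujmqpujtvoafox" (len 15), cursors c1@3 c2@8, authorship 111..222.......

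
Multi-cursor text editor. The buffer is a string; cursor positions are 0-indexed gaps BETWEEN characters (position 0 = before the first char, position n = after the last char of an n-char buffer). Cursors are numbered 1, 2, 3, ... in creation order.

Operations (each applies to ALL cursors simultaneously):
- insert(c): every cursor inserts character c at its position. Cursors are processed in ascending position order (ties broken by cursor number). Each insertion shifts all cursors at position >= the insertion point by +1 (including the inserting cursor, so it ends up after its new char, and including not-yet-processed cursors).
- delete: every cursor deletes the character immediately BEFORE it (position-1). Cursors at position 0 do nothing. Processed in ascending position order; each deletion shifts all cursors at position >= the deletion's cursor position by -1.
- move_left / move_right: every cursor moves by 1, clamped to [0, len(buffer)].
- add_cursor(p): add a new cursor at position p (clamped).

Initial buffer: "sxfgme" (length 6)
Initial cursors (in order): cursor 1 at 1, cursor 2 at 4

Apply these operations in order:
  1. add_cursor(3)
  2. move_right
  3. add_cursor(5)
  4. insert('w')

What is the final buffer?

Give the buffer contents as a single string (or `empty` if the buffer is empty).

After op 1 (add_cursor(3)): buffer="sxfgme" (len 6), cursors c1@1 c3@3 c2@4, authorship ......
After op 2 (move_right): buffer="sxfgme" (len 6), cursors c1@2 c3@4 c2@5, authorship ......
After op 3 (add_cursor(5)): buffer="sxfgme" (len 6), cursors c1@2 c3@4 c2@5 c4@5, authorship ......
After op 4 (insert('w')): buffer="sxwfgwmwwe" (len 10), cursors c1@3 c3@6 c2@9 c4@9, authorship ..1..3.24.

Answer: sxwfgwmwwe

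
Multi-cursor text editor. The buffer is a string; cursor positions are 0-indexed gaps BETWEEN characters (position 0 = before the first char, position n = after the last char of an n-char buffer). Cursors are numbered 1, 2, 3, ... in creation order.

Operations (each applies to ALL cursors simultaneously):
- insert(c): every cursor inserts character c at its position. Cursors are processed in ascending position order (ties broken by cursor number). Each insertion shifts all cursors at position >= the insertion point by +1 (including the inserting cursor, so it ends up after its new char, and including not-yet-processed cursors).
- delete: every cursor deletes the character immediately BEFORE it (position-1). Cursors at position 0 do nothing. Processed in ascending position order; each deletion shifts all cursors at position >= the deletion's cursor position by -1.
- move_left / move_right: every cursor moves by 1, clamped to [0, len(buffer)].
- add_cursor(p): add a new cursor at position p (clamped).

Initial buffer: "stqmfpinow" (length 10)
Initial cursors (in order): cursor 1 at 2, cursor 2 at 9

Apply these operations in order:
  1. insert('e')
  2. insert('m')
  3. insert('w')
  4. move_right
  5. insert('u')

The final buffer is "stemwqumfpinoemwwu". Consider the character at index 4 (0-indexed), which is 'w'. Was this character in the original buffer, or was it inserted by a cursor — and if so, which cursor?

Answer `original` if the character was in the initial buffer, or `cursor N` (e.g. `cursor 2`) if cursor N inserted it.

After op 1 (insert('e')): buffer="steqmfpinoew" (len 12), cursors c1@3 c2@11, authorship ..1.......2.
After op 2 (insert('m')): buffer="stemqmfpinoemw" (len 14), cursors c1@4 c2@13, authorship ..11.......22.
After op 3 (insert('w')): buffer="stemwqmfpinoemww" (len 16), cursors c1@5 c2@15, authorship ..111.......222.
After op 4 (move_right): buffer="stemwqmfpinoemww" (len 16), cursors c1@6 c2@16, authorship ..111.......222.
After op 5 (insert('u')): buffer="stemwqumfpinoemwwu" (len 18), cursors c1@7 c2@18, authorship ..111.1......222.2
Authorship (.=original, N=cursor N): . . 1 1 1 . 1 . . . . . . 2 2 2 . 2
Index 4: author = 1

Answer: cursor 1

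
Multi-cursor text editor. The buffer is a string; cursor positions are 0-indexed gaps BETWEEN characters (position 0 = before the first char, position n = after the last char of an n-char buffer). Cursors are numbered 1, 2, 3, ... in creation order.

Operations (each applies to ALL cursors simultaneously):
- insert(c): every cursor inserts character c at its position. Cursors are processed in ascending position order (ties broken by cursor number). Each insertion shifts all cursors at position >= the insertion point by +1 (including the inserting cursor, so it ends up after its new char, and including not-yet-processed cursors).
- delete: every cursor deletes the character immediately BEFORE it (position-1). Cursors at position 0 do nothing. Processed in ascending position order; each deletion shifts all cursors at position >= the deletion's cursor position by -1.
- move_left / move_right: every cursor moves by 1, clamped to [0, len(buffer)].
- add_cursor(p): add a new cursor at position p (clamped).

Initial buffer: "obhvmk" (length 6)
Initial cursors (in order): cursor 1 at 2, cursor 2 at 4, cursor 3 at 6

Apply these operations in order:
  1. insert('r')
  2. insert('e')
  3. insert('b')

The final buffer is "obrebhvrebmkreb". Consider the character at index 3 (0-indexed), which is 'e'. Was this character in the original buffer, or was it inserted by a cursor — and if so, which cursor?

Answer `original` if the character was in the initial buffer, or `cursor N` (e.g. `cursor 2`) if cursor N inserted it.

After op 1 (insert('r')): buffer="obrhvrmkr" (len 9), cursors c1@3 c2@6 c3@9, authorship ..1..2..3
After op 2 (insert('e')): buffer="obrehvremkre" (len 12), cursors c1@4 c2@8 c3@12, authorship ..11..22..33
After op 3 (insert('b')): buffer="obrebhvrebmkreb" (len 15), cursors c1@5 c2@10 c3@15, authorship ..111..222..333
Authorship (.=original, N=cursor N): . . 1 1 1 . . 2 2 2 . . 3 3 3
Index 3: author = 1

Answer: cursor 1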